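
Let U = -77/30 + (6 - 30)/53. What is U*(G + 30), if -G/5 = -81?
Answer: -139229/106 ≈ -1313.5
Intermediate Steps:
G = 405 (G = -5*(-81) = 405)
U = -4801/1590 (U = -77*1/30 - 24*1/53 = -77/30 - 24/53 = -4801/1590 ≈ -3.0195)
U*(G + 30) = -4801*(405 + 30)/1590 = -4801/1590*435 = -139229/106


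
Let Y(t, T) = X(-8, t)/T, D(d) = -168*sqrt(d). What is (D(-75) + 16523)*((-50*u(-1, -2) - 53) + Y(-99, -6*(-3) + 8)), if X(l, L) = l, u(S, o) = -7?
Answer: 4902247 - 3239880*I*sqrt(3)/13 ≈ 4.9022e+6 - 4.3166e+5*I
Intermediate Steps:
Y(t, T) = -8/T
(D(-75) + 16523)*((-50*u(-1, -2) - 53) + Y(-99, -6*(-3) + 8)) = (-840*I*sqrt(3) + 16523)*((-50*(-7) - 53) - 8/(-6*(-3) + 8)) = (-840*I*sqrt(3) + 16523)*((350 - 53) - 8/(18 + 8)) = (-840*I*sqrt(3) + 16523)*(297 - 8/26) = (16523 - 840*I*sqrt(3))*(297 - 8*1/26) = (16523 - 840*I*sqrt(3))*(297 - 4/13) = (16523 - 840*I*sqrt(3))*(3857/13) = 4902247 - 3239880*I*sqrt(3)/13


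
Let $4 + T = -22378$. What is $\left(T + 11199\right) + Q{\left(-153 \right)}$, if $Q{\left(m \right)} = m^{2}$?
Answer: $12226$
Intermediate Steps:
$T = -22382$ ($T = -4 - 22378 = -22382$)
$\left(T + 11199\right) + Q{\left(-153 \right)} = \left(-22382 + 11199\right) + \left(-153\right)^{2} = -11183 + 23409 = 12226$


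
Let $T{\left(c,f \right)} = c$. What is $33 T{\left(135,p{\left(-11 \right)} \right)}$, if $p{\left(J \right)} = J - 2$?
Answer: $4455$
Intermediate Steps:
$p{\left(J \right)} = -2 + J$
$33 T{\left(135,p{\left(-11 \right)} \right)} = 33 \cdot 135 = 4455$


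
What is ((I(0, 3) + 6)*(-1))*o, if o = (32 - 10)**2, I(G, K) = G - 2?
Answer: -1936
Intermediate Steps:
I(G, K) = -2 + G
o = 484 (o = 22**2 = 484)
((I(0, 3) + 6)*(-1))*o = (((-2 + 0) + 6)*(-1))*484 = ((-2 + 6)*(-1))*484 = (4*(-1))*484 = -4*484 = -1936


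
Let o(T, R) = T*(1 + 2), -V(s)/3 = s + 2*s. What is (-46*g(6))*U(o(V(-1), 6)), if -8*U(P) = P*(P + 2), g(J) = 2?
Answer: 18009/2 ≈ 9004.5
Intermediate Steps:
V(s) = -9*s (V(s) = -3*(s + 2*s) = -9*s)
o(T, R) = 3*T (o(T, R) = T*3 = 3*T)
U(P) = -P*(2 + P)/8 (U(P) = -P*(P + 2)/8 = -P*(2 + P)/8)
(-46*g(6))*U(o(V(-1), 6)) = (-46*2)*(-3*(-9*(-1))*(2 + 3*(-9*(-1)))/8) = -(-23)*3*9*(2 + 3*9)/2 = -(-23)*27*(2 + 27)/2 = -(-23)*27*29/2 = -92*(-783/8) = 18009/2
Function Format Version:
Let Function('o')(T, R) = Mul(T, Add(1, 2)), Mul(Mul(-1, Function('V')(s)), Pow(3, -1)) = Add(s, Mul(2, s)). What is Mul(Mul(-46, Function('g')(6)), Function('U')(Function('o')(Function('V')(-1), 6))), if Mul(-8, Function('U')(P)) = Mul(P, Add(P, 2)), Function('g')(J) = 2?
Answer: Rational(18009, 2) ≈ 9004.5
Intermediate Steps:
Function('V')(s) = Mul(-9, s) (Function('V')(s) = Mul(-3, Add(s, Mul(2, s))) = Mul(-3, Mul(3, s)) = Mul(-9, s))
Function('o')(T, R) = Mul(3, T) (Function('o')(T, R) = Mul(T, 3) = Mul(3, T))
Function('U')(P) = Mul(Rational(-1, 8), P, Add(2, P)) (Function('U')(P) = Mul(Rational(-1, 8), Mul(P, Add(P, 2))) = Mul(Rational(-1, 8), Mul(P, Add(2, P))) = Mul(Rational(-1, 8), P, Add(2, P)))
Mul(Mul(-46, Function('g')(6)), Function('U')(Function('o')(Function('V')(-1), 6))) = Mul(Mul(-46, 2), Mul(Rational(-1, 8), Mul(3, Mul(-9, -1)), Add(2, Mul(3, Mul(-9, -1))))) = Mul(-92, Mul(Rational(-1, 8), Mul(3, 9), Add(2, Mul(3, 9)))) = Mul(-92, Mul(Rational(-1, 8), 27, Add(2, 27))) = Mul(-92, Mul(Rational(-1, 8), 27, 29)) = Mul(-92, Rational(-783, 8)) = Rational(18009, 2)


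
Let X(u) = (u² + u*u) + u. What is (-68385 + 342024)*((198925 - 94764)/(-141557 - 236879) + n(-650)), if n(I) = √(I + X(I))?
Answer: -28502511879/378436 + 2736390*√8437 ≈ 2.5127e+8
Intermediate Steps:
X(u) = u + 2*u² (X(u) = (u² + u²) + u = 2*u² + u = u + 2*u²)
n(I) = √(I + I*(1 + 2*I))
(-68385 + 342024)*((198925 - 94764)/(-141557 - 236879) + n(-650)) = (-68385 + 342024)*((198925 - 94764)/(-141557 - 236879) + √2*√(-650*(1 - 650))) = 273639*(104161/(-378436) + √2*√(-650*(-649))) = 273639*(104161*(-1/378436) + √2*√421850) = 273639*(-104161/378436 + √2*(5*√16874)) = 273639*(-104161/378436 + 10*√8437) = -28502511879/378436 + 2736390*√8437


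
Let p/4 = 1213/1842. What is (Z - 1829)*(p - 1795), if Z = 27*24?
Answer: 1949558189/921 ≈ 2.1168e+6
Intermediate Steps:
Z = 648
p = 2426/921 (p = 4*(1213/1842) = 2426/921 ≈ 2.6341)
(Z - 1829)*(p - 1795) = (648 - 1829)*(2426/921 - 1795) = -1181*(-1650769/921) = 1949558189/921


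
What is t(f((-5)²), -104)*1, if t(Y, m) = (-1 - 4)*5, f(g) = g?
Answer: -25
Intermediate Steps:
t(Y, m) = -25 (t(Y, m) = -5*5 = -25)
t(f((-5)²), -104)*1 = -25*1 = -25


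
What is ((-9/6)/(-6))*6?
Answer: 3/2 ≈ 1.5000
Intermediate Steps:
((-9/6)/(-6))*6 = -(-3)/(2*6)*6 = -1/6*(-3/2)*6 = (1/4)*6 = 3/2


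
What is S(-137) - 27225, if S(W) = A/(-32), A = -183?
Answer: -871017/32 ≈ -27219.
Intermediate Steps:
S(W) = 183/32 (S(W) = -183/(-32) = -183*(-1/32) = 183/32)
S(-137) - 27225 = 183/32 - 27225 = -871017/32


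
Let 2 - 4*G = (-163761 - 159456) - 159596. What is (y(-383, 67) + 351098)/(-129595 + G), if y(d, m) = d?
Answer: -93524/2371 ≈ -39.445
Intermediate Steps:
G = 482815/4 (G = ½ - ((-163761 - 159456) - 159596)/4 = ½ - (-323217 - 159596)/4 = ½ - ¼*(-482813) = ½ + 482813/4 = 482815/4 ≈ 1.2070e+5)
(y(-383, 67) + 351098)/(-129595 + G) = (-383 + 351098)/(-129595 + 482815/4) = 350715/(-35565/4) = 350715*(-4/35565) = -93524/2371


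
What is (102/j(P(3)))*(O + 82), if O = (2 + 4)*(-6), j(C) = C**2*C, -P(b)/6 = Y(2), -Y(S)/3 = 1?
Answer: 391/486 ≈ 0.80453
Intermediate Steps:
Y(S) = -3 (Y(S) = -3*1 = -3)
P(b) = 18 (P(b) = -6*(-3) = 18)
j(C) = C**3
O = -36 (O = 6*(-6) = -36)
(102/j(P(3)))*(O + 82) = (102/(18**3))*(-36 + 82) = (102/5832)*46 = (102*(1/5832))*46 = (17/972)*46 = 391/486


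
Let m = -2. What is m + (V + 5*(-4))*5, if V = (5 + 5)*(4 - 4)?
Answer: -102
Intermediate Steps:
V = 0 (V = 10*0 = 0)
m + (V + 5*(-4))*5 = -2 + (0 + 5*(-4))*5 = -2 + (0 - 20)*5 = -2 - 20*5 = -2 - 100 = -102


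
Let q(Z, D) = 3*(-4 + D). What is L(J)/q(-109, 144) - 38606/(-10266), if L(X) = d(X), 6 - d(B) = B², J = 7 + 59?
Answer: -474043/71862 ≈ -6.5966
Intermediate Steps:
J = 66
d(B) = 6 - B²
L(X) = 6 - X²
q(Z, D) = -12 + 3*D
L(J)/q(-109, 144) - 38606/(-10266) = (6 - 1*66²)/(-12 + 3*144) - 38606/(-10266) = (6 - 1*4356)/(-12 + 432) - 38606*(-1/10266) = (6 - 4356)/420 + 19303/5133 = -4350*1/420 + 19303/5133 = -145/14 + 19303/5133 = -474043/71862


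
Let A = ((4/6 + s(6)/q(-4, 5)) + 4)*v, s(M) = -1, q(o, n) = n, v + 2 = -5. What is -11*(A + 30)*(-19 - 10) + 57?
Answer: -5206/15 ≈ -347.07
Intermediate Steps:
v = -7 (v = -2 - 5 = -7)
A = -469/15 (A = ((4/6 - 1/5) + 4)*(-7) = ((4*(⅙) - 1*⅕) + 4)*(-7) = ((⅔ - ⅕) + 4)*(-7) = (7/15 + 4)*(-7) = (67/15)*(-7) = -469/15 ≈ -31.267)
-11*(A + 30)*(-19 - 10) + 57 = -11*(-469/15 + 30)*(-19 - 10) + 57 = -(-209)*(-29)/15 + 57 = -11*551/15 + 57 = -6061/15 + 57 = -5206/15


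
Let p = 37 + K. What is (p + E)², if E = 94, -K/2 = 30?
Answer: 5041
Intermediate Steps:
K = -60 (K = -2*30 = -60)
p = -23 (p = 37 - 60 = -23)
(p + E)² = (-23 + 94)² = 71² = 5041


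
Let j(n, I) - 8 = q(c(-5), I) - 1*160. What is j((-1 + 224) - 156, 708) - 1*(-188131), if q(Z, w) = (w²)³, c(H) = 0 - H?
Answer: 125950398563675723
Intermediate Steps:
c(H) = -H
q(Z, w) = w⁶
j(n, I) = -152 + I⁶ (j(n, I) = 8 + (I⁶ - 1*160) = 8 + (I⁶ - 160) = 8 + (-160 + I⁶) = -152 + I⁶)
j((-1 + 224) - 156, 708) - 1*(-188131) = (-152 + 708⁶) - 1*(-188131) = (-152 + 125950398563487744) + 188131 = 125950398563487592 + 188131 = 125950398563675723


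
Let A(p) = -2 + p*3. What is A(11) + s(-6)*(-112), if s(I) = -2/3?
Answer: 317/3 ≈ 105.67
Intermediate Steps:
s(I) = -⅔ (s(I) = -2*⅓ = -⅔)
A(p) = -2 + 3*p
A(11) + s(-6)*(-112) = (-2 + 3*11) - ⅔*(-112) = (-2 + 33) + 224/3 = 31 + 224/3 = 317/3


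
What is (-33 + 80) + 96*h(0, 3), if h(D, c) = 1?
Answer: 143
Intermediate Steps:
(-33 + 80) + 96*h(0, 3) = (-33 + 80) + 96*1 = 47 + 96 = 143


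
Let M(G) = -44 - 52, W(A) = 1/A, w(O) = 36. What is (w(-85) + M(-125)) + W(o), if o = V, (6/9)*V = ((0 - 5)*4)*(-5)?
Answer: -8999/150 ≈ -59.993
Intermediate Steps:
V = 150 (V = 3*(((0 - 5)*4)*(-5))/2 = 3*(-5*4*(-5))/2 = 3*(-20*(-5))/2 = (3/2)*100 = 150)
o = 150
M(G) = -96
(w(-85) + M(-125)) + W(o) = (36 - 96) + 1/150 = -60 + 1/150 = -8999/150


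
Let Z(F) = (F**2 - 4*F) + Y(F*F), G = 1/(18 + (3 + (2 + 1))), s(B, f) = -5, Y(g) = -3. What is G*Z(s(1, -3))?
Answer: 7/4 ≈ 1.7500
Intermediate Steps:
G = 1/24 (G = 1/(18 + (3 + 3)) = 1/(18 + 6) = 1/24 ≈ 0.041667)
Z(F) = -3 + F**2 - 4*F (Z(F) = (F**2 - 4*F) - 3 = -3 + F**2 - 4*F)
G*Z(s(1, -3)) = (-3 + (-5)**2 - 4*(-5))/24 = (-3 + 25 + 20)/24 = (1/24)*42 = 7/4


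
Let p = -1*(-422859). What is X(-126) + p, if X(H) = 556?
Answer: 423415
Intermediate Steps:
p = 422859
X(-126) + p = 556 + 422859 = 423415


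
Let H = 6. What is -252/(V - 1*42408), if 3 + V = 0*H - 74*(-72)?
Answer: 84/12361 ≈ 0.0067956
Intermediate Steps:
V = 5325 (V = -3 + (0*6 - 74*(-72)) = -3 + (0 + 5328) = -3 + 5328 = 5325)
-252/(V - 1*42408) = -252/(5325 - 1*42408) = -252/(5325 - 42408) = -252/(-37083) = -252*(-1/37083) = 84/12361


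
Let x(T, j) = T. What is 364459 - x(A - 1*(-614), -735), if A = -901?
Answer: 364746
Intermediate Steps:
364459 - x(A - 1*(-614), -735) = 364459 - (-901 - 1*(-614)) = 364459 - (-901 + 614) = 364459 - 1*(-287) = 364459 + 287 = 364746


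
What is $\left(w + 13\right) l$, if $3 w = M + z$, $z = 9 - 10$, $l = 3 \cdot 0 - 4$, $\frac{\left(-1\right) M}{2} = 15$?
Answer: $- \frac{32}{3} \approx -10.667$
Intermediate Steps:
$M = -30$ ($M = \left(-2\right) 15 = -30$)
$l = -4$ ($l = 0 - 4 = -4$)
$z = -1$ ($z = 9 - 10 = -1$)
$w = - \frac{31}{3}$ ($w = \frac{-30 - 1}{3} = \frac{1}{3} \left(-31\right) = - \frac{31}{3} \approx -10.333$)
$\left(w + 13\right) l = \left(- \frac{31}{3} + 13\right) \left(-4\right) = \frac{8}{3} \left(-4\right) = - \frac{32}{3}$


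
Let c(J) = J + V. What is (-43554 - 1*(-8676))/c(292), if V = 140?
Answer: -5813/72 ≈ -80.736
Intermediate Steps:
c(J) = 140 + J (c(J) = J + 140 = 140 + J)
(-43554 - 1*(-8676))/c(292) = (-43554 - 1*(-8676))/(140 + 292) = (-43554 + 8676)/432 = -34878*1/432 = -5813/72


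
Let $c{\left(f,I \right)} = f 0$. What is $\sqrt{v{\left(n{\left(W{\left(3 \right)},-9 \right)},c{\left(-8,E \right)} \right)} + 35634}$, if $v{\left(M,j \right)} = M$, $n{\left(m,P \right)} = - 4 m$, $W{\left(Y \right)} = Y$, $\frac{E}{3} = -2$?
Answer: $3 \sqrt{3958} \approx 188.74$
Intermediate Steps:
$E = -6$ ($E = 3 \left(-2\right) = -6$)
$c{\left(f,I \right)} = 0$
$\sqrt{v{\left(n{\left(W{\left(3 \right)},-9 \right)},c{\left(-8,E \right)} \right)} + 35634} = \sqrt{\left(-4\right) 3 + 35634} = \sqrt{-12 + 35634} = \sqrt{35622} = 3 \sqrt{3958}$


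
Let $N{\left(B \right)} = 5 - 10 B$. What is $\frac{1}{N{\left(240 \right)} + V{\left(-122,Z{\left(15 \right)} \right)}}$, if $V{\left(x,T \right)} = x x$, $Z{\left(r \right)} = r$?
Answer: $\frac{1}{12489} \approx 8.007 \cdot 10^{-5}$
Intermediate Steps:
$V{\left(x,T \right)} = x^{2}$
$\frac{1}{N{\left(240 \right)} + V{\left(-122,Z{\left(15 \right)} \right)}} = \frac{1}{\left(5 - 2400\right) + \left(-122\right)^{2}} = \frac{1}{\left(5 - 2400\right) + 14884} = \frac{1}{-2395 + 14884} = \frac{1}{12489}$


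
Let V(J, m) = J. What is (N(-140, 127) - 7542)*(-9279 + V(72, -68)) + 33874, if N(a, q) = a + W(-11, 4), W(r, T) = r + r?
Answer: 70964602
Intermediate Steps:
W(r, T) = 2*r
N(a, q) = -22 + a (N(a, q) = a + 2*(-11) = a - 22 = -22 + a)
(N(-140, 127) - 7542)*(-9279 + V(72, -68)) + 33874 = ((-22 - 140) - 7542)*(-9279 + 72) + 33874 = (-162 - 7542)*(-9207) + 33874 = -7704*(-9207) + 33874 = 70930728 + 33874 = 70964602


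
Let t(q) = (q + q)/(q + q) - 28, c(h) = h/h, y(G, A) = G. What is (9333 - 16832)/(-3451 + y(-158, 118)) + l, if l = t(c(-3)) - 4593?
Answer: -16666081/3609 ≈ -4617.9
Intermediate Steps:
c(h) = 1
t(q) = -27 (t(q) = (2*q)/((2*q)) - 28 = (2*q)*(1/(2*q)) - 28 = 1 - 28 = -27)
l = -4620 (l = -27 - 4593 = -4620)
(9333 - 16832)/(-3451 + y(-158, 118)) + l = (9333 - 16832)/(-3451 - 158) - 4620 = -7499/(-3609) - 4620 = -7499*(-1/3609) - 4620 = 7499/3609 - 4620 = -16666081/3609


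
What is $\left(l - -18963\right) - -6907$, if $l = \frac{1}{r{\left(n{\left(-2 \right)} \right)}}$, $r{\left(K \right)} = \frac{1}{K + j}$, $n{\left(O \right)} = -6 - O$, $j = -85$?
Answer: $25781$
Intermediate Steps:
$r{\left(K \right)} = \frac{1}{-85 + K}$ ($r{\left(K \right)} = \frac{1}{K - 85} = \frac{1}{-85 + K}$)
$l = -89$ ($l = \frac{1}{\frac{1}{-85 - 4}} = \frac{1}{\frac{1}{-89}} = \frac{1}{- \frac{1}{89}} = -89$)
$\left(l - -18963\right) - -6907 = \left(-89 - -18963\right) - -6907 = \left(-89 + 18963\right) + 6907 = 18874 + 6907 = 25781$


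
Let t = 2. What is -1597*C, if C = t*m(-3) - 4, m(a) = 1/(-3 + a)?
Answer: 20761/3 ≈ 6920.3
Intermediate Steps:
C = -13/3 (C = 2/(-3 - 3) - 4 = 2/(-6) - 4 = 2*(-1/6) - 4 = -1/3 - 4 = -13/3 ≈ -4.3333)
-1597*C = -1597*(-13/3) = 20761/3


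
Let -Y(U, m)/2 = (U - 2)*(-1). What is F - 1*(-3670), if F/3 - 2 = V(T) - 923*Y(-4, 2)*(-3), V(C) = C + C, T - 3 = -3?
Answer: -96008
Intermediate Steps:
Y(U, m) = -4 + 2*U (Y(U, m) = -2*(U - 2)*(-1) = -2*(-2 + U)*(-1) = -2*(2 - U) = -4 + 2*U)
T = 0 (T = 3 - 3 = 0)
V(C) = 2*C
F = -99678 (F = 6 + 3*(2*0 - 923*(-4 + 2*(-4))*(-3)) = 6 + 3*(0 - 923*(-4 - 8)*(-3)) = 6 + 3*(0 - (-11076)*(-3)) = 6 + 3*(0 - 923*36) = 6 + 3*(0 - 33228) = 6 + 3*(-33228) = 6 - 99684 = -99678)
F - 1*(-3670) = -99678 - 1*(-3670) = -99678 + 3670 = -96008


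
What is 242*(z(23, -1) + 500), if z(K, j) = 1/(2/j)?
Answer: 120879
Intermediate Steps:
z(K, j) = j/2
242*(z(23, -1) + 500) = 242*((½)*(-1) + 500) = 242*(-½ + 500) = 242*(999/2) = 120879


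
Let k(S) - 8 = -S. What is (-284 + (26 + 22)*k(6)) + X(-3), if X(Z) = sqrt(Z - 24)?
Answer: -188 + 3*I*sqrt(3) ≈ -188.0 + 5.1962*I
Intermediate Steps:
k(S) = 8 - S
X(Z) = sqrt(-24 + Z)
(-284 + (26 + 22)*k(6)) + X(-3) = (-284 + (26 + 22)*(8 - 1*6)) + sqrt(-24 - 3) = (-284 + 48*(8 - 6)) + sqrt(-27) = (-284 + 48*2) + 3*I*sqrt(3) = (-284 + 96) + 3*I*sqrt(3) = -188 + 3*I*sqrt(3)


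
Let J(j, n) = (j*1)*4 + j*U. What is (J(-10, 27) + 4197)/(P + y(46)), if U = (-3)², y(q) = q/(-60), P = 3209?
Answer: 122010/96247 ≈ 1.2677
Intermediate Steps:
y(q) = -q/60 (y(q) = q*(-1/60) = -q/60)
U = 9
J(j, n) = 13*j (J(j, n) = (j*1)*4 + j*9 = j*4 + 9*j = 4*j + 9*j = 13*j)
(J(-10, 27) + 4197)/(P + y(46)) = (13*(-10) + 4197)/(3209 - 1/60*46) = (-130 + 4197)/(3209 - 23/30) = 4067/(96247/30) = 4067*(30/96247) = 122010/96247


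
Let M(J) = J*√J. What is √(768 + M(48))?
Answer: 8*√(12 + 3*√3) ≈ 33.175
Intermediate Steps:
M(J) = J^(3/2)
√(768 + M(48)) = √(768 + 48^(3/2)) = √(768 + 192*√3)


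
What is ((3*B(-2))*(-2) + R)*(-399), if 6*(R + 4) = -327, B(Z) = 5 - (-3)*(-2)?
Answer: 41895/2 ≈ 20948.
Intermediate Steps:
B(Z) = -1 (B(Z) = 5 - 1*6 = 5 - 6 = -1)
R = -117/2 (R = -4 + (⅙)*(-327) = -4 - 109/2 = -117/2 ≈ -58.500)
((3*B(-2))*(-2) + R)*(-399) = ((3*(-1))*(-2) - 117/2)*(-399) = (-3*(-2) - 117/2)*(-399) = (6 - 117/2)*(-399) = -105/2*(-399) = 41895/2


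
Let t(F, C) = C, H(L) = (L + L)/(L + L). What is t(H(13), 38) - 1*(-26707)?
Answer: 26745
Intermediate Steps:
H(L) = 1 (H(L) = (2*L)/((2*L)) = (2*L)*(1/(2*L)) = 1)
t(H(13), 38) - 1*(-26707) = 38 - 1*(-26707) = 38 + 26707 = 26745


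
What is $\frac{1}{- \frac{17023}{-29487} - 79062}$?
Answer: $- \frac{29487}{2331284171} \approx -1.2648 \cdot 10^{-5}$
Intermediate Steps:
$\frac{1}{- \frac{17023}{-29487} - 79062} = \frac{1}{\left(-17023\right) \left(- \frac{1}{29487}\right) - 79062} = \frac{1}{\frac{17023}{29487} - 79062} = \frac{1}{- \frac{2331284171}{29487}} = - \frac{29487}{2331284171}$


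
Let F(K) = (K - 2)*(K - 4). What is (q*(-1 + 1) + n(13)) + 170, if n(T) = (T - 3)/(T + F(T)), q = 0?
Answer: 9525/56 ≈ 170.09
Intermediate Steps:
F(K) = (-4 + K)*(-2 + K) (F(K) = (-2 + K)*(-4 + K) = (-4 + K)*(-2 + K))
n(T) = (-3 + T)/(8 + T² - 5*T) (n(T) = (T - 3)/(T + (8 + T² - 6*T)) = (-3 + T)/(8 + T² - 5*T))
(q*(-1 + 1) + n(13)) + 170 = (0*(-1 + 1) + (-3 + 13)/(8 + 13² - 5*13)) + 170 = (0*0 + 10/(8 + 169 - 65)) + 170 = (0 + 10/112) + 170 = (0 + (1/112)*10) + 170 = (0 + 5/56) + 170 = 5/56 + 170 = 9525/56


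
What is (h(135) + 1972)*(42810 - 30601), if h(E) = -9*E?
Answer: 9242213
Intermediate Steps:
(h(135) + 1972)*(42810 - 30601) = (-9*135 + 1972)*(42810 - 30601) = (-1215 + 1972)*12209 = 757*12209 = 9242213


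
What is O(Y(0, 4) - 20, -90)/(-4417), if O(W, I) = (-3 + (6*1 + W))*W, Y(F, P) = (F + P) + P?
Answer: -108/4417 ≈ -0.024451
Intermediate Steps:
Y(F, P) = F + 2*P
O(W, I) = W*(3 + W) (O(W, I) = (-3 + (6 + W))*W = (3 + W)*W = W*(3 + W))
O(Y(0, 4) - 20, -90)/(-4417) = (((0 + 2*4) - 20)*(3 + ((0 + 2*4) - 20)))/(-4417) = (((0 + 8) - 20)*(3 + ((0 + 8) - 20)))*(-1/4417) = ((8 - 20)*(3 + (8 - 20)))*(-1/4417) = -12*(3 - 12)*(-1/4417) = -12*(-9)*(-1/4417) = 108*(-1/4417) = -108/4417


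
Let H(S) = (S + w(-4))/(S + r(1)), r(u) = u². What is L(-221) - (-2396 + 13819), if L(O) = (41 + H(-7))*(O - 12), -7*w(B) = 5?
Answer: -148929/7 ≈ -21276.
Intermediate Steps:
w(B) = -5/7 (w(B) = -⅐*5 = -5/7)
H(S) = (-5/7 + S)/(1 + S) (H(S) = (S - 5/7)/(S + 1²) = (-5/7 + S)/(S + 1) = (-5/7 + S)/(1 + S))
L(O) = -3552/7 + 296*O/7 (L(O) = (41 + (-5/7 - 7)/(1 - 7))*(O - 12) = (41 - 54/7/(-6))*(-12 + O) = (41 - ⅙*(-54/7))*(-12 + O) = (41 + 9/7)*(-12 + O) = 296*(-12 + O)/7 = -3552/7 + 296*O/7)
L(-221) - (-2396 + 13819) = (-3552/7 + (296/7)*(-221)) - (-2396 + 13819) = (-3552/7 - 65416/7) - 1*11423 = -68968/7 - 11423 = -148929/7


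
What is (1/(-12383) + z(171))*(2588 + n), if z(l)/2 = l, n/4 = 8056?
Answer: 147428297820/12383 ≈ 1.1906e+7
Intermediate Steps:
n = 32224 (n = 4*8056 = 32224)
z(l) = 2*l
(1/(-12383) + z(171))*(2588 + n) = (1/(-12383) + 2*171)*(2588 + 32224) = (-1/12383 + 342)*34812 = (4234985/12383)*34812 = 147428297820/12383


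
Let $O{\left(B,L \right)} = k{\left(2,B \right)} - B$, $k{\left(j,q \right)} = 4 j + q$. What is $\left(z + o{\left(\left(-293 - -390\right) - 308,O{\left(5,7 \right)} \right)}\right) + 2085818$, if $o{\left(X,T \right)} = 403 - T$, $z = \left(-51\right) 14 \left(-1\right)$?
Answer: $2086927$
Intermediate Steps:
$k{\left(j,q \right)} = q + 4 j$
$z = 714$ ($z = \left(-714\right) \left(-1\right) = 714$)
$O{\left(B,L \right)} = 8$ ($O{\left(B,L \right)} = \left(B + 4 \cdot 2\right) - B = \left(B + 8\right) - B = \left(8 + B\right) - B = 8$)
$\left(z + o{\left(\left(-293 - -390\right) - 308,O{\left(5,7 \right)} \right)}\right) + 2085818 = \left(714 + \left(403 - 8\right)\right) + 2085818 = \left(714 + 395\right) + 2085818 = 1109 + 2085818 = 2086927$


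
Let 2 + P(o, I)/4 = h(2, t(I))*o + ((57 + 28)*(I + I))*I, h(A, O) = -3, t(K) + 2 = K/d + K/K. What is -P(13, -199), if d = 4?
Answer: -26928516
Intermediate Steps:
t(K) = -1 + K/4 (t(K) = -2 + (K/4 + K/K) = -2 + (K*(¼) + 1) = -2 + (K/4 + 1) = -2 + (1 + K/4) = -1 + K/4)
P(o, I) = -8 - 12*o + 680*I² (P(o, I) = -8 + 4*(-3*o + ((57 + 28)*(I + I))*I) = -8 + 4*(-3*o + (85*(2*I))*I) = -8 + 4*(-3*o + (170*I)*I) = -8 + 4*(-3*o + 170*I²) = -8 + (-12*o + 680*I²) = -8 - 12*o + 680*I²)
-P(13, -199) = -(-8 - 12*13 + 680*(-199)²) = -(-8 - 156 + 680*39601) = -(-8 - 156 + 26928680) = -1*26928516 = -26928516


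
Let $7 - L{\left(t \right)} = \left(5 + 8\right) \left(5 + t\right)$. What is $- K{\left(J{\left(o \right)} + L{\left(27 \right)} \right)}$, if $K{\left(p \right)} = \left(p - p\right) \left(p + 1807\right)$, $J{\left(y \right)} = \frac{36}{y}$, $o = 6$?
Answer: $0$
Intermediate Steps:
$L{\left(t \right)} = -58 - 13 t$ ($L{\left(t \right)} = 7 - \left(5 + 8\right) \left(5 + t\right) = 7 - 13 \left(5 + t\right) = 7 - \left(65 + 13 t\right) = -58 - 13 t$)
$K{\left(p \right)} = 0$ ($K{\left(p \right)} = 0 \left(1807 + p\right) = 0$)
$- K{\left(J{\left(o \right)} + L{\left(27 \right)} \right)} = \left(-1\right) 0 = 0$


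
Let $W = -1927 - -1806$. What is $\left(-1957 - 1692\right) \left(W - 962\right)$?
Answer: $3951867$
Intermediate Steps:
$W = -121$ ($W = -1927 + 1806 = -121$)
$\left(-1957 - 1692\right) \left(W - 962\right) = \left(-1957 - 1692\right) \left(-121 - 962\right) = \left(-3649\right) \left(-1083\right) = 3951867$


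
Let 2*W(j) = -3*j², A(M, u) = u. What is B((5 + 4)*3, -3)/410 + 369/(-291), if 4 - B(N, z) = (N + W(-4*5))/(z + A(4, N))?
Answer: -381809/318160 ≈ -1.2001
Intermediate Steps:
W(j) = -3*j²/2 (W(j) = (-3*j²)/2 = -3*j²/2)
B(N, z) = 4 - (-600 + N)/(N + z) (B(N, z) = 4 - (N - 3*(-4*5)²/2)/(z + N) = 4 - (N - 3/2*(-20)²)/(N + z) = 4 - (N - 3/2*400)/(N + z) = 4 - (N - 600)/(N + z) = 4 - (-600 + N)/(N + z))
B((5 + 4)*3, -3)/410 + 369/(-291) = ((600 + 3*((5 + 4)*3) + 4*(-3))/((5 + 4)*3 - 3))/410 + 369/(-291) = ((600 + 3*(9*3) - 12)/(9*3 - 3))*(1/410) + 369*(-1/291) = ((600 + 3*27 - 12)/(27 - 3))*(1/410) - 123/97 = ((600 + 81 - 12)/24)*(1/410) - 123/97 = ((1/24)*669)*(1/410) - 123/97 = (223/8)*(1/410) - 123/97 = 223/3280 - 123/97 = -381809/318160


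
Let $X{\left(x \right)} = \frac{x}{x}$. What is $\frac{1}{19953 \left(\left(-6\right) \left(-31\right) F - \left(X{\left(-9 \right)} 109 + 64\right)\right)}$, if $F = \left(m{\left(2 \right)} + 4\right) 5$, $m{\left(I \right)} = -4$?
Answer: $- \frac{1}{3451869} \approx -2.897 \cdot 10^{-7}$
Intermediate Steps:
$X{\left(x \right)} = 1$
$F = 0$ ($F = \left(-4 + 4\right) 5 = 0 \cdot 5 = 0$)
$\frac{1}{19953 \left(\left(-6\right) \left(-31\right) F - \left(X{\left(-9 \right)} 109 + 64\right)\right)} = \frac{1}{19953 \left(\left(-6\right) \left(-31\right) 0 - \left(1 \cdot 109 + 64\right)\right)} = \frac{1}{19953 \left(186 \cdot 0 - \left(109 + 64\right)\right)} = \frac{1}{19953 \left(0 - 173\right)} = \frac{1}{19953 \left(-173\right)} = \frac{1}{19953} \left(- \frac{1}{173}\right) = - \frac{1}{3451869}$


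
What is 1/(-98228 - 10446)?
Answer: -1/108674 ≈ -9.2018e-6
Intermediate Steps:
1/(-98228 - 10446) = 1/(-108674) = -1/108674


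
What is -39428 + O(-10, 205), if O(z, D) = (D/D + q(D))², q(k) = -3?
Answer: -39424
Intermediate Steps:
O(z, D) = 4 (O(z, D) = (D/D - 3)² = (1 - 3)² = (-2)² = 4)
-39428 + O(-10, 205) = -39428 + 4 = -39424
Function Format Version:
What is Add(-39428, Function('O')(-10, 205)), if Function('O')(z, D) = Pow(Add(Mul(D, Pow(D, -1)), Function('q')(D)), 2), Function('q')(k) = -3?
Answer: -39424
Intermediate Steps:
Function('O')(z, D) = 4 (Function('O')(z, D) = Pow(Add(Mul(D, Pow(D, -1)), -3), 2) = Pow(Add(1, -3), 2) = Pow(-2, 2) = 4)
Add(-39428, Function('O')(-10, 205)) = Add(-39428, 4) = -39424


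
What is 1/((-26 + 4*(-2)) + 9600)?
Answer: 1/9566 ≈ 0.00010454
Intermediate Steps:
1/((-26 + 4*(-2)) + 9600) = 1/((-26 - 8) + 9600) = 1/(-34 + 9600) = 1/9566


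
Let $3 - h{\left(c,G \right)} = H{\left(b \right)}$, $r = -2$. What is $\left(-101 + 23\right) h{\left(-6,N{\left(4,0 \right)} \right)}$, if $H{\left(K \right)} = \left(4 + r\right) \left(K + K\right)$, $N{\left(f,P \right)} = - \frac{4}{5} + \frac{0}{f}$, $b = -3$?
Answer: $-1170$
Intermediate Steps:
$N{\left(f,P \right)} = - \frac{4}{5}$ ($N{\left(f,P \right)} = \left(-4\right) \frac{1}{5} + 0 = - \frac{4}{5} + 0 = - \frac{4}{5}$)
$H{\left(K \right)} = 4 K$ ($H{\left(K \right)} = \left(4 - 2\right) \left(K + K\right) = 2 \cdot 2 K = 4 K$)
$h{\left(c,G \right)} = 15$ ($h{\left(c,G \right)} = 3 - 4 \left(-3\right) = 3 - -12 = 3 + 12 = 15$)
$\left(-101 + 23\right) h{\left(-6,N{\left(4,0 \right)} \right)} = \left(-101 + 23\right) 15 = \left(-78\right) 15 = -1170$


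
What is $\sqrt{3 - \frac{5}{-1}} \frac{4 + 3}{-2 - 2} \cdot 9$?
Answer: $- \frac{63 \sqrt{2}}{2} \approx -44.548$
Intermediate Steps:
$\sqrt{3 - \frac{5}{-1}} \frac{4 + 3}{-2 - 2} \cdot 9 = \sqrt{3 - -5} \frac{7}{-4} \cdot 9 = \sqrt{3 + 5} \cdot 7 \left(- \frac{1}{4}\right) 9 = \sqrt{8} \left(- \frac{7}{4}\right) 9 = 2 \sqrt{2} \left(- \frac{7}{4}\right) 9 = - \frac{7 \sqrt{2}}{2} \cdot 9 = - \frac{63 \sqrt{2}}{2}$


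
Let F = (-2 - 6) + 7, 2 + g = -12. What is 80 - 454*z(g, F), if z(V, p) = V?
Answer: 6436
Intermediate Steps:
g = -14 (g = -2 - 12 = -14)
F = -1 (F = -8 + 7 = -1)
80 - 454*z(g, F) = 80 - 454*(-14) = 80 + 6356 = 6436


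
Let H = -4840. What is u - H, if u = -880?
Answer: 3960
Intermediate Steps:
u - H = -880 - 1*(-4840) = -880 + 4840 = 3960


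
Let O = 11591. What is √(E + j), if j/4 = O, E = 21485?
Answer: √67849 ≈ 260.48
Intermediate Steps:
j = 46364 (j = 4*11591 = 46364)
√(E + j) = √(21485 + 46364) = √67849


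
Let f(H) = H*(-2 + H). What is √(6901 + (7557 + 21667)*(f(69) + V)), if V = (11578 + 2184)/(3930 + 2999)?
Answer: 5*√1535983952061/533 ≈ 11626.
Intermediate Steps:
V = 13762/6929 ≈ 1.9861
√(6901 + (7557 + 21667)*(f(69) + V)) = √(6901 + (7557 + 21667)*(69*(-2 + 69) + 13762/6929)) = √(6901 + 29224*(69*67 + 13762/6929)) = √(6901 + 29224*(4623 + 13762/6929)) = √(6901 + 29224*(32046529/6929)) = √(6901 + 72040597192/533) = √(72044275425/533) = 5*√1535983952061/533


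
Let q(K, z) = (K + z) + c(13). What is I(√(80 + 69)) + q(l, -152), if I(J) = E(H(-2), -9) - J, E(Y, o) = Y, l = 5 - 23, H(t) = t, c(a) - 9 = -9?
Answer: -172 - √149 ≈ -184.21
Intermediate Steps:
c(a) = 0 (c(a) = 9 - 9 = 0)
l = -18
I(J) = -2 - J
q(K, z) = K + z (q(K, z) = (K + z) + 0 = K + z)
I(√(80 + 69)) + q(l, -152) = (-2 - √(80 + 69)) + (-18 - 152) = (-2 - √149) - 170 = -172 - √149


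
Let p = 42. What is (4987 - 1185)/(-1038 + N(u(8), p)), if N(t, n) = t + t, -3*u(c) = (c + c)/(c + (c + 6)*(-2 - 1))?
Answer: -96951/26461 ≈ -3.6639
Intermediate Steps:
u(c) = -2*c/(3*(-18 - 2*c)) (u(c) = -(c + c)/(3*(c + (c + 6)*(-2 - 1))) = -2*c/(3*(c + (6 + c)*(-3))) = -2*c/(3*(c + (-18 - 3*c))) = -2*c/(3*(-18 - 2*c)))
N(t, n) = 2*t
(4987 - 1185)/(-1038 + N(u(8), p)) = (4987 - 1185)/(-1038 + 2*((⅓)*8/(9 + 8))) = 3802/(-1038 + 2*((⅓)*8/17)) = 3802/(-1038 + 2*((⅓)*8*(1/17))) = 3802/(-1038 + 2*(8/51)) = 3802/(-1038 + 16/51) = 3802/(-52922/51) = 3802*(-51/52922) = -96951/26461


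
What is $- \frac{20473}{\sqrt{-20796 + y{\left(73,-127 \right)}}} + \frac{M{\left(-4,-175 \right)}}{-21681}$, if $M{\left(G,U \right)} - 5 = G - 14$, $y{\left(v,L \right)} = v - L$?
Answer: $\frac{13}{21681} + \frac{20473 i \sqrt{5149}}{10298} \approx 0.0005996 + 142.66 i$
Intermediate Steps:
$M{\left(G,U \right)} = -9 + G$ ($M{\left(G,U \right)} = 5 + \left(G - 14\right) = 5 + \left(-14 + G\right) = -9 + G$)
$- \frac{20473}{\sqrt{-20796 + y{\left(73,-127 \right)}}} + \frac{M{\left(-4,-175 \right)}}{-21681} = - \frac{20473}{\sqrt{-20796 + \left(73 - -127\right)}} + \frac{-9 - 4}{-21681} = - \frac{20473}{\sqrt{-20796 + \left(73 + 127\right)}} - - \frac{13}{21681} = - \frac{20473}{\sqrt{-20796 + 200}} + \frac{13}{21681} = - \frac{20473}{\sqrt{-20596}} + \frac{13}{21681} = - \frac{20473}{2 i \sqrt{5149}} + \frac{13}{21681} = - 20473 \left(- \frac{i \sqrt{5149}}{10298}\right) + \frac{13}{21681} = \frac{20473 i \sqrt{5149}}{10298} + \frac{13}{21681} = \frac{13}{21681} + \frac{20473 i \sqrt{5149}}{10298}$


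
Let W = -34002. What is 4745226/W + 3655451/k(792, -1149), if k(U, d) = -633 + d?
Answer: -7374924313/3366198 ≈ -2190.9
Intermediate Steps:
4745226/W + 3655451/k(792, -1149) = 4745226/(-34002) + 3655451/(-633 - 1149) = 4745226*(-1/34002) + 3655451/(-1782) = -790871/5667 + 3655451*(-1/1782) = -790871/5667 - 3655451/1782 = -7374924313/3366198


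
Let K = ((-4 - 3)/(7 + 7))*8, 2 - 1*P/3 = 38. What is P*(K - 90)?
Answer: 10152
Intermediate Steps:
P = -108 (P = 6 - 3*38 = 6 - 114 = -108)
K = -4 (K = -7/14*8 = -7*1/14*8 = -1/2*8 = -4)
P*(K - 90) = -108*(-4 - 90) = -108*(-94) = 10152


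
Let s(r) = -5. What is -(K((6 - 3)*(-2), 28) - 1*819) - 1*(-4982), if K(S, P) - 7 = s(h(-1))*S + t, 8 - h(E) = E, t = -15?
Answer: 5779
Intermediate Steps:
h(E) = 8 - E
K(S, P) = -8 - 5*S (K(S, P) = 7 + (-5*S - 15) = 7 + (-15 - 5*S) = -8 - 5*S)
-(K((6 - 3)*(-2), 28) - 1*819) - 1*(-4982) = -((-8 - 5*(6 - 3)*(-2)) - 1*819) - 1*(-4982) = -((-8 - 15*(-2)) - 819) + 4982 = -((-8 - 5*(-6)) - 819) + 4982 = -((-8 + 30) - 819) + 4982 = -(22 - 819) + 4982 = -1*(-797) + 4982 = 797 + 4982 = 5779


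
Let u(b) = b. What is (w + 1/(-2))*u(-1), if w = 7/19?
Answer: 5/38 ≈ 0.13158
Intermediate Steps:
w = 7/19 (w = 7*(1/19) = 7/19 ≈ 0.36842)
(w + 1/(-2))*u(-1) = (7/19 + 1/(-2))*(-1) = (7/19 - ½)*(-1) = -5/38*(-1) = 5/38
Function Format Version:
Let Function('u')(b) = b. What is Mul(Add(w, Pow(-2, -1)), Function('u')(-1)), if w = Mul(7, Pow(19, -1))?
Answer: Rational(5, 38) ≈ 0.13158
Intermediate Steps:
w = Rational(7, 19) (w = Mul(7, Rational(1, 19)) = Rational(7, 19) ≈ 0.36842)
Mul(Add(w, Pow(-2, -1)), Function('u')(-1)) = Mul(Add(Rational(7, 19), Pow(-2, -1)), -1) = Mul(Add(Rational(7, 19), Rational(-1, 2)), -1) = Mul(Rational(-5, 38), -1) = Rational(5, 38)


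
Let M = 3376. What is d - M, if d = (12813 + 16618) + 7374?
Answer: 33429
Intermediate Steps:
d = 36805 (d = 29431 + 7374 = 36805)
d - M = 36805 - 1*3376 = 36805 - 3376 = 33429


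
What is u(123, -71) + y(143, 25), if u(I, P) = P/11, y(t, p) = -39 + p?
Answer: -225/11 ≈ -20.455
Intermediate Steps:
u(I, P) = P/11 (u(I, P) = P*(1/11) = P/11)
u(123, -71) + y(143, 25) = (1/11)*(-71) + (-39 + 25) = -71/11 - 14 = -225/11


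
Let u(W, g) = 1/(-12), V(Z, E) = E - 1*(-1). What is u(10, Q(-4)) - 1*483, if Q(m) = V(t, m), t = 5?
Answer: -5797/12 ≈ -483.08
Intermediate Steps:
V(Z, E) = 1 + E (V(Z, E) = E + 1 = 1 + E)
Q(m) = 1 + m
u(W, g) = -1/12
u(10, Q(-4)) - 1*483 = -1/12 - 1*483 = -1/12 - 483 = -5797/12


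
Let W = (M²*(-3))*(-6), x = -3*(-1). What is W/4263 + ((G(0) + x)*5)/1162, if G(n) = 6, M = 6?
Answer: 44991/235886 ≈ 0.19073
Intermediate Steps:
x = 3
W = 648 (W = (6²*(-3))*(-6) = (36*(-3))*(-6) = -108*(-6) = 648)
W/4263 + ((G(0) + x)*5)/1162 = 648/4263 + ((6 + 3)*5)/1162 = 648*(1/4263) + (9*5)*(1/1162) = 216/1421 + 45*(1/1162) = 216/1421 + 45/1162 = 44991/235886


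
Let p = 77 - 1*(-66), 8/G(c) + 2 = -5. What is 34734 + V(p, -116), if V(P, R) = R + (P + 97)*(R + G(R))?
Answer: 45526/7 ≈ 6503.7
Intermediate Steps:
G(c) = -8/7 (G(c) = 8/(-2 - 5) = 8/(-7) = 8*(-1/7) = -8/7)
p = 143 (p = 77 + 66 = 143)
V(P, R) = R + (97 + P)*(-8/7 + R) (V(P, R) = R + (P + 97)*(R - 8/7) = R + (97 + P)*(-8/7 + R))
34734 + V(p, -116) = 34734 + (-776/7 + 98*(-116) - 8/7*143 + 143*(-116)) = 34734 + (-776/7 - 11368 - 1144/7 - 16588) = 34734 - 197612/7 = 45526/7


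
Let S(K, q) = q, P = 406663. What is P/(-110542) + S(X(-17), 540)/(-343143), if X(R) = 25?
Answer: -5170490907/1404878278 ≈ -3.6804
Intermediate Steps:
P/(-110542) + S(X(-17), 540)/(-343143) = 406663/(-110542) + 540/(-343143) = 406663*(-1/110542) + 540*(-1/343143) = -406663/110542 - 20/12709 = -5170490907/1404878278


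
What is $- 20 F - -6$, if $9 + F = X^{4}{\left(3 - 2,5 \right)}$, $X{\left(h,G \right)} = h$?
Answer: $166$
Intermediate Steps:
$F = -8$ ($F = -9 + \left(3 - 2\right)^{4} = -9 + 1^{4} = -9 + 1 = -8$)
$- 20 F - -6 = \left(-20\right) \left(-8\right) - -6 = 160 + 6 = 166$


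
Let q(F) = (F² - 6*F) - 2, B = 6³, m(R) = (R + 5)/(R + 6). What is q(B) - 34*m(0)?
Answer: 135989/3 ≈ 45330.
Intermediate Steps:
m(R) = (5 + R)/(6 + R)
B = 216
q(F) = -2 + F² - 6*F
q(B) - 34*m(0) = (-2 + 216² - 6*216) - 34*(5 + 0)/(6 + 0) = (-2 + 46656 - 1296) - 34*5/6 = 45358 - 17*5/3 = 45358 - 34*⅚ = 45358 - 85/3 = 135989/3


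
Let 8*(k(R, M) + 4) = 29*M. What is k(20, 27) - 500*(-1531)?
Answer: 6124751/8 ≈ 7.6559e+5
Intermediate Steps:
k(R, M) = -4 + 29*M/8 (k(R, M) = -4 + (29*M)/8 = -4 + 29*M/8)
k(20, 27) - 500*(-1531) = (-4 + (29/8)*27) - 500*(-1531) = (-4 + 783/8) + 765500 = 751/8 + 765500 = 6124751/8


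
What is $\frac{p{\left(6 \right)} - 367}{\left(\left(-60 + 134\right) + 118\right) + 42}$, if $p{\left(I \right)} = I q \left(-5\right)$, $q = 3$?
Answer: $- \frac{457}{234} \approx -1.953$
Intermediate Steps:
$p{\left(I \right)} = - 15 I$ ($p{\left(I \right)} = I 3 \left(-5\right) = 3 I \left(-5\right) = - 15 I$)
$\frac{p{\left(6 \right)} - 367}{\left(\left(-60 + 134\right) + 118\right) + 42} = \frac{\left(-15\right) 6 - 367}{\left(\left(-60 + 134\right) + 118\right) + 42} = \frac{-90 - 367}{\left(74 + 118\right) + 42} = - \frac{457}{192 + 42} = - \frac{457}{234}$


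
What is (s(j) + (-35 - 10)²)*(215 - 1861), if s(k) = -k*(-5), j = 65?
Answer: -3868100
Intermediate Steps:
s(k) = 5*k
(s(j) + (-35 - 10)²)*(215 - 1861) = (5*65 + (-35 - 10)²)*(215 - 1861) = (325 + (-45)²)*(-1646) = (325 + 2025)*(-1646) = 2350*(-1646) = -3868100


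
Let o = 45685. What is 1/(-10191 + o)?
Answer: 1/35494 ≈ 2.8174e-5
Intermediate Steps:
1/(-10191 + o) = 1/(-10191 + 45685) = 1/35494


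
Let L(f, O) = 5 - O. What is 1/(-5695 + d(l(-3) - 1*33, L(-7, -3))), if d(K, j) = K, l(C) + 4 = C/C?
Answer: -1/5731 ≈ -0.00017449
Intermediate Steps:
l(C) = -3 (l(C) = -4 + C/C = -4 + 1 = -3)
1/(-5695 + d(l(-3) - 1*33, L(-7, -3))) = 1/(-5695 + (-3 - 1*33)) = 1/(-5695 + (-3 - 33)) = 1/(-5695 - 36) = 1/(-5731) = -1/5731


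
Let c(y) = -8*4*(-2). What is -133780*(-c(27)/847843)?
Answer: 8561920/847843 ≈ 10.098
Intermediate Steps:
c(y) = 64 (c(y) = -32*(-2) = 64)
-133780*(-c(27)/847843) = -133780/((-847843/64)) = -133780/((-847843*1/64)) = -133780/(-847843/64) = -133780*(-64/847843) = 8561920/847843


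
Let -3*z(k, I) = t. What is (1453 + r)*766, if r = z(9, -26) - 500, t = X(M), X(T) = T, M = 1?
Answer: 2189228/3 ≈ 7.2974e+5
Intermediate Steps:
t = 1
z(k, I) = -⅓ (z(k, I) = -⅓*1 = -⅓)
r = -1501/3 (r = -⅓ - 500 = -1501/3 ≈ -500.33)
(1453 + r)*766 = (1453 - 1501/3)*766 = (2858/3)*766 = 2189228/3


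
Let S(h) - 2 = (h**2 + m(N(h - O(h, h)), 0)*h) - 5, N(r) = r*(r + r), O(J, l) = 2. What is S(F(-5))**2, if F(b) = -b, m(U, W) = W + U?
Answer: 12544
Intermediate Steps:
N(r) = 2*r**2 (N(r) = r*(2*r) = 2*r**2)
m(U, W) = U + W
S(h) = -3 + h**2 + 2*h*(-2 + h)**2 (S(h) = 2 + ((h**2 + (2*(h - 1*2)**2 + 0)*h) - 5) = 2 + ((h**2 + (2*(h - 2)**2 + 0)*h) - 5) = 2 + ((h**2 + (2*(-2 + h)**2 + 0)*h) - 5) = 2 + ((h**2 + (2*(-2 + h)**2)*h) - 5) = 2 + ((h**2 + 2*h*(-2 + h)**2) - 5) = 2 + (-5 + h**2 + 2*h*(-2 + h)**2) = -3 + h**2 + 2*h*(-2 + h)**2)
S(F(-5))**2 = (-3 + (-1*(-5))**2 + 2*(-1*(-5))*(-2 - 1*(-5))**2)**2 = (-3 + 5**2 + 2*5*(-2 + 5)**2)**2 = (-3 + 25 + 2*5*3**2)**2 = (-3 + 25 + 2*5*9)**2 = (-3 + 25 + 90)**2 = 112**2 = 12544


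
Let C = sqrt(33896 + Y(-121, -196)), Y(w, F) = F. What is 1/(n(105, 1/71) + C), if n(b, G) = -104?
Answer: 26/5721 + 5*sqrt(337)/11442 ≈ 0.012567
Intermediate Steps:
C = 10*sqrt(337) (C = sqrt(33896 - 196) = sqrt(33700) = 10*sqrt(337) ≈ 183.58)
1/(n(105, 1/71) + C) = 1/(-104 + 10*sqrt(337))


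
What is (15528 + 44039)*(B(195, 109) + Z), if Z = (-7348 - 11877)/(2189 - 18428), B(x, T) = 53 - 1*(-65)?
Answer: 115287580109/16239 ≈ 7.0994e+6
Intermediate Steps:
B(x, T) = 118 (B(x, T) = 53 + 65 = 118)
Z = 19225/16239 (Z = -19225/(-16239) = -19225*(-1/16239) = 19225/16239 ≈ 1.1839)
(15528 + 44039)*(B(195, 109) + Z) = (15528 + 44039)*(118 + 19225/16239) = 59567*(1935427/16239) = 115287580109/16239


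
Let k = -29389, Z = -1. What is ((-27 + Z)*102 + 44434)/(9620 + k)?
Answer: -41578/19769 ≈ -2.1032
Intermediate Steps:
((-27 + Z)*102 + 44434)/(9620 + k) = ((-27 - 1)*102 + 44434)/(9620 - 29389) = (-28*102 + 44434)/(-19769) = (-2856 + 44434)*(-1/19769) = 41578*(-1/19769) = -41578/19769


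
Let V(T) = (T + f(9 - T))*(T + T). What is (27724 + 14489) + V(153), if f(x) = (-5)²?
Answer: 96681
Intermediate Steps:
f(x) = 25
V(T) = 2*T*(25 + T) (V(T) = (T + 25)*(T + T) = (25 + T)*(2*T) = 2*T*(25 + T))
(27724 + 14489) + V(153) = (27724 + 14489) + 2*153*(25 + 153) = 42213 + 2*153*178 = 42213 + 54468 = 96681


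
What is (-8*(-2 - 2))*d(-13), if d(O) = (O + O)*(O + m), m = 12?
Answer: 832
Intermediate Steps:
d(O) = 2*O*(12 + O) (d(O) = (O + O)*(O + 12) = (2*O)*(12 + O) = 2*O*(12 + O))
(-8*(-2 - 2))*d(-13) = (-8*(-2 - 2))*(2*(-13)*(12 - 13)) = (-8*(-4))*(2*(-13)*(-1)) = -1*(-32)*26 = 32*26 = 832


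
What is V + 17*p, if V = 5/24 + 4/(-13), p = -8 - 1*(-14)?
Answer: 31793/312 ≈ 101.90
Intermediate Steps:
p = 6 (p = -8 + 14 = 6)
V = -31/312 (V = 5*(1/24) + 4*(-1/13) = 5/24 - 4/13 = -31/312 ≈ -0.099359)
V + 17*p = -31/312 + 17*6 = -31/312 + 102 = 31793/312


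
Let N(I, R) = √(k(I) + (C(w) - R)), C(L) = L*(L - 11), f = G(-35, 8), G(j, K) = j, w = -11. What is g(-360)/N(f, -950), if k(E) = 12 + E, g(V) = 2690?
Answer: 2690*√1169/1169 ≈ 78.677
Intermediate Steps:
f = -35
C(L) = L*(-11 + L)
N(I, R) = √(254 + I - R) (N(I, R) = √((12 + I) + (-11*(-11 - 11) - R)) = √((12 + I) + (-11*(-22) - R)) = √((12 + I) + (242 - R)) = √(254 + I - R))
g(-360)/N(f, -950) = 2690/(√(254 - 35 - 1*(-950))) = 2690/(√(254 - 35 + 950)) = 2690/(√1169) = 2690*(√1169/1169) = 2690*√1169/1169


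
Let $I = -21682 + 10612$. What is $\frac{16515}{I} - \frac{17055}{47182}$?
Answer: $- \frac{5377831}{2901693} \approx -1.8533$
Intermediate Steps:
$I = -11070$
$\frac{16515}{I} - \frac{17055}{47182} = \frac{16515}{-11070} - \frac{17055}{47182} = 16515 \left(- \frac{1}{11070}\right) - \frac{17055}{47182} = - \frac{367}{246} - \frac{17055}{47182} = - \frac{5377831}{2901693}$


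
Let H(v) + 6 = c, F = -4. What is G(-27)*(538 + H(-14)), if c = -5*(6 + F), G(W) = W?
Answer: -14094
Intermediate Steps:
c = -10 (c = -5*(6 - 4) = -5*2 = -10)
H(v) = -16 (H(v) = -6 - 10 = -16)
G(-27)*(538 + H(-14)) = -27*(538 - 16) = -27*522 = -14094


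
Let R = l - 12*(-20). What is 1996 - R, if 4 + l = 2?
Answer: 1758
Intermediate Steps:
l = -2 (l = -4 + 2 = -2)
R = 238 (R = -2 - 12*(-20) = -2 + 240 = 238)
1996 - R = 1996 - 1*238 = 1996 - 238 = 1758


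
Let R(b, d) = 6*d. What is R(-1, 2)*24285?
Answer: 291420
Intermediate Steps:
R(-1, 2)*24285 = (6*2)*24285 = 12*24285 = 291420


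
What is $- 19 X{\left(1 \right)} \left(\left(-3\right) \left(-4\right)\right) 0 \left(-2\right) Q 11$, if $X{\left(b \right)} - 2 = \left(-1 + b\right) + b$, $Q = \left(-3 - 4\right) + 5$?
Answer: $0$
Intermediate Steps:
$Q = -2$ ($Q = -7 + 5 = -2$)
$X{\left(b \right)} = 1 + 2 b$ ($X{\left(b \right)} = 2 + \left(\left(-1 + b\right) + b\right) = 2 + \left(-1 + 2 b\right) = 1 + 2 b$)
$- 19 X{\left(1 \right)} \left(\left(-3\right) \left(-4\right)\right) 0 \left(-2\right) Q 11 = - 19 \left(1 + 2 \cdot 1\right) \left(\left(-3\right) \left(-4\right)\right) 0 \left(-2\right) \left(-2\right) 11 = - 19 \left(1 + 2\right) 12 \cdot 0 \left(-2\right) 11 = - 19 \cdot 3 \cdot 12 \cdot 0 \cdot 11 = - 19 \cdot 36 \cdot 0 \cdot 11 = \left(-19\right) 0 \cdot 11 = 0 \cdot 11 = 0$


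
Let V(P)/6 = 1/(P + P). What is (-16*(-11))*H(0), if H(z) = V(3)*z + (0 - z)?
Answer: 0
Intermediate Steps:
V(P) = 3/P (V(P) = 6/(P + P) = 6/((2*P)) = 6*(1/(2*P)) = 3/P)
H(z) = 0 (H(z) = (3/3)*z + (0 - z) = (3*(⅓))*z - z = 1*z - z = z - z = 0)
(-16*(-11))*H(0) = -16*(-11)*0 = 176*0 = 0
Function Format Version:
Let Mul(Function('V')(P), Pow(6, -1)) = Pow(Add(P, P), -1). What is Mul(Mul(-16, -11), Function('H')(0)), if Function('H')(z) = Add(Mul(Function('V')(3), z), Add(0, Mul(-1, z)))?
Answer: 0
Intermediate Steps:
Function('V')(P) = Mul(3, Pow(P, -1)) (Function('V')(P) = Mul(6, Pow(Add(P, P), -1)) = Mul(6, Pow(Mul(2, P), -1)) = Mul(6, Mul(Rational(1, 2), Pow(P, -1))) = Mul(3, Pow(P, -1)))
Function('H')(z) = 0 (Function('H')(z) = Add(Mul(Mul(3, Pow(3, -1)), z), Add(0, Mul(-1, z))) = Add(Mul(Mul(3, Rational(1, 3)), z), Mul(-1, z)) = Add(Mul(1, z), Mul(-1, z)) = Add(z, Mul(-1, z)) = 0)
Mul(Mul(-16, -11), Function('H')(0)) = Mul(Mul(-16, -11), 0) = Mul(176, 0) = 0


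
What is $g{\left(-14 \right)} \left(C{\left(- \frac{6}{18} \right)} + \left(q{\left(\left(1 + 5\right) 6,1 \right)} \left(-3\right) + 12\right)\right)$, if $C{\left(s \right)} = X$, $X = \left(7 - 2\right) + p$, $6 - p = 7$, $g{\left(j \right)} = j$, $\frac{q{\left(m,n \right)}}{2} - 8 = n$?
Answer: $532$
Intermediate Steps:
$q{\left(m,n \right)} = 16 + 2 n$
$p = -1$ ($p = 6 - 7 = -1$)
$X = 4$ ($X = \left(7 - 2\right) - 1 = 5 - 1 = 4$)
$C{\left(s \right)} = 4$
$g{\left(-14 \right)} \left(C{\left(- \frac{6}{18} \right)} + \left(q{\left(\left(1 + 5\right) 6,1 \right)} \left(-3\right) + 12\right)\right) = - 14 \left(4 + \left(\left(16 + 2 \cdot 1\right) \left(-3\right) + 12\right)\right) = - 14 \left(4 + \left(\left(16 + 2\right) \left(-3\right) + 12\right)\right) = - 14 \left(4 + \left(18 \left(-3\right) + 12\right)\right) = - 14 \left(4 + \left(-54 + 12\right)\right) = - 14 \left(4 - 42\right) = \left(-14\right) \left(-38\right) = 532$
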